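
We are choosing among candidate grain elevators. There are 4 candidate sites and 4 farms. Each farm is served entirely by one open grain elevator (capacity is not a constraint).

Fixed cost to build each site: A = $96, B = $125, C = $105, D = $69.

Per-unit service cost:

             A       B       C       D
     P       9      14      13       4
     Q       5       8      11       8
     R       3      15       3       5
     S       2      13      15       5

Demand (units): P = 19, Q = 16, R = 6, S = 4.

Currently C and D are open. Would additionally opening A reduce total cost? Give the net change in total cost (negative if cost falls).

No — net change +36 (cost rises by 36).

Current service cost with {C, D}: 242.
Adding A: each farm re-picks its cheapest; new service cost 182, saving 60.
Extra fixed cost: 96. Net change = 96 − 60 = 36.
(Totals: 416 → 452.)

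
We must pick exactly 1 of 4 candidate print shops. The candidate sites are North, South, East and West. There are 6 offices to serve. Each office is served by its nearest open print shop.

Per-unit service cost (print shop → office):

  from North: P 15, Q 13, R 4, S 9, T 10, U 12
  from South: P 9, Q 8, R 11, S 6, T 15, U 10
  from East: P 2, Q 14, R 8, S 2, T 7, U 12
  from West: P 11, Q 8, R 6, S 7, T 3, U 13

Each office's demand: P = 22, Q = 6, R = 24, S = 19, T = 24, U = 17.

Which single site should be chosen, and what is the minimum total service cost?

Choose East only; total service cost 730.

With exactly 1 open, each office uses its cheapest among the chosen.
{East}: P→East 2·22=44, Q→East 14·6=84, R→East 8·24=192, S→East 2·19=38, T→East 7·24=168, U→East 12·17=204. Service cost 730.
{West}: service cost 860
{North}: service cost 1119
Among all 4 size-1 choices, {East} is lowest.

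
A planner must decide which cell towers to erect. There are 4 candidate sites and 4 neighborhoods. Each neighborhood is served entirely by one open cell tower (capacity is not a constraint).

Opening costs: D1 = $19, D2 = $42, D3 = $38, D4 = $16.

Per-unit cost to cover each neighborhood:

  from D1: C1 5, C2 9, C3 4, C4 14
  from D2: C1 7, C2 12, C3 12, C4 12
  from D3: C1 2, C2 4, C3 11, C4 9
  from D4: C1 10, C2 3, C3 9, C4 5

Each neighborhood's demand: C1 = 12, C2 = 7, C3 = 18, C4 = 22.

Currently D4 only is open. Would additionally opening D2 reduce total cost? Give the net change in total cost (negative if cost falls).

No — net change +6 (cost rises by 6).

Current service cost with {D4}: 413.
Adding D2: each neighborhood re-picks its cheapest; new service cost 377, saving 36.
Extra fixed cost: 42. Net change = 42 − 36 = 6.
(Totals: 429 → 435.)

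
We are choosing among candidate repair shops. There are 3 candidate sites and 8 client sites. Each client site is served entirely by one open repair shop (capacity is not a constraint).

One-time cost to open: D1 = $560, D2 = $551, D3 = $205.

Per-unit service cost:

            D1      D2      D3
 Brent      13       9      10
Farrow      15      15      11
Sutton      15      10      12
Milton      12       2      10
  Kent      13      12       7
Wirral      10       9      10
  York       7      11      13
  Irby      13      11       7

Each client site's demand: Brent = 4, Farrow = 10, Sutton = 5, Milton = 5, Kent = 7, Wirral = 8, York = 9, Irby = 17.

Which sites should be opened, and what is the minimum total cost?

For any fixed open set, each client site goes to its cheapest open site; total = fixed + service.
{D3}: Brent→D3 10·4=40, Farrow→D3 11·10=110, Sutton→D3 12·5=60, Milton→D3 10·5=50, Kent→D3 7·7=49, Wirral→D3 10·8=80, York→D3 13·9=117, Irby→D3 7·17=119. Service 625; fixed 205; total 830.
{D2}: service 688 + fixed 551 = 1239
{D2, D3}: service 545 + fixed 756 = 1301
{D1, D2, D3}: service 509 + fixed 1316 = 1825
No other subset beats 830.

Open D3 only; minimum total cost 830.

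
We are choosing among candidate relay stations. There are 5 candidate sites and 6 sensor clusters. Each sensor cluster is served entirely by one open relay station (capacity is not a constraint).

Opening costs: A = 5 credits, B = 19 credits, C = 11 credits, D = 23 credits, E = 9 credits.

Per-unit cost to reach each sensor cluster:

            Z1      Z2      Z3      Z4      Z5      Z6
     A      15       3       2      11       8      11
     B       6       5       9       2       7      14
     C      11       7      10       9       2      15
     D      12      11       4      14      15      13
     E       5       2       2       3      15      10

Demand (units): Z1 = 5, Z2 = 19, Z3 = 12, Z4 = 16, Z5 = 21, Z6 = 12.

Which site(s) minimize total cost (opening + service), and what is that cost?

Open C and E; minimum total cost 317.

For any fixed open set, each sensor cluster goes to its cheapest open site; total = fixed + service.
{C, E}: Z1→E 5·5=25, Z2→E 2·19=38, Z3→E 2·12=24, Z4→E 3·16=48, Z5→C 2·21=42, Z6→E 10·12=120. Service 297; fixed 20; total 317.
{B, C, E}: service 281 + fixed 39 = 320
{A, C, E}: service 297 + fixed 25 = 322
{A, B, C, D, E}: Z1→E 5·5=25, Z2→E 2·19=38, Z3→A 2·12=24, Z4→B 2·16=32, Z5→C 2·21=42, Z6→E 10·12=120. Service 281; fixed 67; total 348.
No other subset beats 317.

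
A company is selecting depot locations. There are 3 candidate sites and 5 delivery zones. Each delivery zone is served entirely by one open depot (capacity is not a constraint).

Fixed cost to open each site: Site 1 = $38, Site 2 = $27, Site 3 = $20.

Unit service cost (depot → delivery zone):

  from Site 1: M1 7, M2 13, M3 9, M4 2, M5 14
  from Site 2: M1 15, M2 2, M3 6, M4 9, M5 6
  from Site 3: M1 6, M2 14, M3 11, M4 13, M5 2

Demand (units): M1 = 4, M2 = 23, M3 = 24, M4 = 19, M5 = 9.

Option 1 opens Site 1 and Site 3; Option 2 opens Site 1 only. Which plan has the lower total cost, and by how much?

Option 1: {Site 1, Site 3}: M1→Site 3 6·4=24, M2→Site 1 13·23=299, M3→Site 1 9·24=216, M4→Site 1 2·19=38, M5→Site 3 2·9=18. Service 595; fixed 58; total 653.
Option 2: {Site 1}: M1→Site 1 7·4=28, M2→Site 1 13·23=299, M3→Site 1 9·24=216, M4→Site 1 2·19=38, M5→Site 1 14·9=126. Service 707; fixed 38; total 745.
Difference: |653 − 745| = 92.

Option 1 is cheaper by 92.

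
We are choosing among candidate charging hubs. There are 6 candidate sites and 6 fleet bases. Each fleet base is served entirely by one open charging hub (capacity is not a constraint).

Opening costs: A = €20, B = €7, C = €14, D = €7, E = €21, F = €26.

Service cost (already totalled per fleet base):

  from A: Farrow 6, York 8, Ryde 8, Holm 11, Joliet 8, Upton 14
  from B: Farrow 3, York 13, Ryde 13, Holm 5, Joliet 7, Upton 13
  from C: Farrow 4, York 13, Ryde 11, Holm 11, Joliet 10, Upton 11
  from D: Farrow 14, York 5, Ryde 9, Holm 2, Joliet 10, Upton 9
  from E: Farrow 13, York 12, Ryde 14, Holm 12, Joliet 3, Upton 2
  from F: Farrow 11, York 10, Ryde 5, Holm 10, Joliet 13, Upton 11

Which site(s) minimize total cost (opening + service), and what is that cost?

Open B and D; minimum total cost 49.

For any fixed open set, each fleet base goes to its cheapest open site; total = fixed + service.
{B, D}: Farrow→B 3, York→D 5, Ryde→D 9, Holm→D 2, Joliet→B 7, Upton→D 9. Service 35; fixed 14; total 49.
{D}: service 49 + fixed 7 = 56
{B, D, E}: service 24 + fixed 35 = 59
{A, B, C, D, E, F}: Farrow→B 3, York→D 5, Ryde→F 5, Holm→D 2, Joliet→E 3, Upton→E 2. Service 20; fixed 95; total 115.
No other subset beats 49.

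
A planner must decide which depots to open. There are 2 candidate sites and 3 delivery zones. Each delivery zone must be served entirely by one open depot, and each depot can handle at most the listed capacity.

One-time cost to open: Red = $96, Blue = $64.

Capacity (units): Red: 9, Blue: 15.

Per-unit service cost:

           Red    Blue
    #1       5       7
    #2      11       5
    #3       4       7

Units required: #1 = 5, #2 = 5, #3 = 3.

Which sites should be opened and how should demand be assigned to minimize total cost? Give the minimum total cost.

Minimum total cost: 145

Open {Blue}: #1→Blue 7·5=35, #2→Blue 5·5=25, #3→Blue 7·3=21.
Loads: Blue carries 13/15. Service 81; fixed 64; total 145.
Next best feasible plan costs 222.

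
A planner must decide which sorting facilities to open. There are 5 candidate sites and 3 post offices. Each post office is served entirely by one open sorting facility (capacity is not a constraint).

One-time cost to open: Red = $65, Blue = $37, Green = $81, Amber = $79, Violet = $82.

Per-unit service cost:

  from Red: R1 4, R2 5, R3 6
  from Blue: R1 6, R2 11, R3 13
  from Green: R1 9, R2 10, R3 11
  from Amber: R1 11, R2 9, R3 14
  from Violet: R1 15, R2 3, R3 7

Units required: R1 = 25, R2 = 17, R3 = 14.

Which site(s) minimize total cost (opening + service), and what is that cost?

For any fixed open set, each post office goes to its cheapest open site; total = fixed + service.
{Red}: R1→Red 4·25=100, R2→Red 5·17=85, R3→Red 6·14=84. Service 269; fixed 65; total 334.
{Red, Blue}: R1→Red 4·25=100, R2→Red 5·17=85, R3→Red 6·14=84. Service 269; fixed 102; total 371.
{Red, Violet}: service 235 + fixed 147 = 382
{Red, Blue, Green, Amber, Violet}: service 235 + fixed 344 = 579
No other subset beats 334.

Open Red only; minimum total cost 334.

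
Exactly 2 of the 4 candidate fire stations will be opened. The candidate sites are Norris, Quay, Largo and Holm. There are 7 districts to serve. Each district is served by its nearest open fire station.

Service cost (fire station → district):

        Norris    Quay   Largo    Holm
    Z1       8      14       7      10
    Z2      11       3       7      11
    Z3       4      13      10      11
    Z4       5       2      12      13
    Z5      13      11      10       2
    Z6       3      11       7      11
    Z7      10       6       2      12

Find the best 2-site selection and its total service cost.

Choose Norris and Quay; total service cost 37.

With exactly 2 open, each district uses its cheapest among the chosen.
{Norris, Quay}: Z1→Norris 8, Z2→Quay 3, Z3→Norris 4, Z4→Quay 2, Z5→Quay 11, Z6→Norris 3, Z7→Quay 6. Service cost 37.
{Norris, Largo}: service cost 38
{Quay, Largo}: service cost 41
Among all 6 size-2 choices, {Norris, Quay} is lowest.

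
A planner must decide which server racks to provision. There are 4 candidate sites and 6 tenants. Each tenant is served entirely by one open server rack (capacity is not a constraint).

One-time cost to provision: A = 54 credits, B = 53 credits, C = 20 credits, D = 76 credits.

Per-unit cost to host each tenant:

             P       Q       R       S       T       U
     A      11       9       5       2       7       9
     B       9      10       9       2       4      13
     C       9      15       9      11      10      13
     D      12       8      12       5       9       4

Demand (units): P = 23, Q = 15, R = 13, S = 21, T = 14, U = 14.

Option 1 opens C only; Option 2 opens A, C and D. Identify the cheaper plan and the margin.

Option 2 is cheaper by 384.

Option 1: {C}: P→C 9·23=207, Q→C 15·15=225, R→C 9·13=117, S→C 11·21=231, T→C 10·14=140, U→C 13·14=182. Service 1102; fixed 20; total 1122.
Option 2: {A, C, D}: P→C 9·23=207, Q→D 8·15=120, R→A 5·13=65, S→A 2·21=42, T→A 7·14=98, U→D 4·14=56. Service 588; fixed 150; total 738.
Difference: |1122 − 738| = 384.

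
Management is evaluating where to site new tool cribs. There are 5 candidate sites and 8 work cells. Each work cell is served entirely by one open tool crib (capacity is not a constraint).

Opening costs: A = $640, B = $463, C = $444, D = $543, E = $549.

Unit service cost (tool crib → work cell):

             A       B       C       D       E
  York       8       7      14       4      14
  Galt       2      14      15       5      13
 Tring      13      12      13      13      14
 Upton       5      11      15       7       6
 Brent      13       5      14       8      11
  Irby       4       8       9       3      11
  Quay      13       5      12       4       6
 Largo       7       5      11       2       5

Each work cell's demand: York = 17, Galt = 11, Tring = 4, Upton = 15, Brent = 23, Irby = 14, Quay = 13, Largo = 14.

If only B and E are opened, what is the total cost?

Total cost: 1774

Each work cell is assigned to its cheapest site among the open ones.
{B, E}: York→B 7·17=119, Galt→E 13·11=143, Tring→B 12·4=48, Upton→E 6·15=90, Brent→B 5·23=115, Irby→B 8·14=112, Quay→B 5·13=65, Largo→B 5·14=70. Service 762; fixed 1012; total 1774.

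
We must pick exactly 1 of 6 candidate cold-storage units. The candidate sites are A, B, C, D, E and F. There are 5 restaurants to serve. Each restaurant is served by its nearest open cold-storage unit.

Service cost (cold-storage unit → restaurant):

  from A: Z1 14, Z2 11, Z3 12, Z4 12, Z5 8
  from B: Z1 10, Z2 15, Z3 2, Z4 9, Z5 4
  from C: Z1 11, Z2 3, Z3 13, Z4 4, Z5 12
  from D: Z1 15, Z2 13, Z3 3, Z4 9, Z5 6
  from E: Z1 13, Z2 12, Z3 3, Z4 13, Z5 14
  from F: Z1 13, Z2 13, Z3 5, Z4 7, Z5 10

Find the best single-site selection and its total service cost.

With exactly 1 open, each restaurant uses its cheapest among the chosen.
{B}: Z1→B 10, Z2→B 15, Z3→B 2, Z4→B 9, Z5→B 4. Service cost 40.
{C}: service cost 43
{D}: service cost 46
Among all 6 size-1 choices, {B} is lowest.

Choose B only; total service cost 40.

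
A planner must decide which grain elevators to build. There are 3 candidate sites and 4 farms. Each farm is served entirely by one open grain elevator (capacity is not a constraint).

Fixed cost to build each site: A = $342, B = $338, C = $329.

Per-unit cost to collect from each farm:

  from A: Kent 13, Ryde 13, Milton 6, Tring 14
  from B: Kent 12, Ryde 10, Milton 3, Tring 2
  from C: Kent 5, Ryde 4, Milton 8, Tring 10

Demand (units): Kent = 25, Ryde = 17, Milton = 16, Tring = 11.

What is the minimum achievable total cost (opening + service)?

Minimum total cost: 760

For any fixed open set, each farm goes to its cheapest open site; total = fixed + service.
{C}: Kent→C 5·25=125, Ryde→C 4·17=68, Milton→C 8·16=128, Tring→C 10·11=110. Service 431; fixed 329; total 760.
{B}: service 540 + fixed 338 = 878
{B, C}: service 263 + fixed 667 = 930
{A, B, C}: service 263 + fixed 1009 = 1272
(All 7 nonempty subsets were checked; C only is lowest.)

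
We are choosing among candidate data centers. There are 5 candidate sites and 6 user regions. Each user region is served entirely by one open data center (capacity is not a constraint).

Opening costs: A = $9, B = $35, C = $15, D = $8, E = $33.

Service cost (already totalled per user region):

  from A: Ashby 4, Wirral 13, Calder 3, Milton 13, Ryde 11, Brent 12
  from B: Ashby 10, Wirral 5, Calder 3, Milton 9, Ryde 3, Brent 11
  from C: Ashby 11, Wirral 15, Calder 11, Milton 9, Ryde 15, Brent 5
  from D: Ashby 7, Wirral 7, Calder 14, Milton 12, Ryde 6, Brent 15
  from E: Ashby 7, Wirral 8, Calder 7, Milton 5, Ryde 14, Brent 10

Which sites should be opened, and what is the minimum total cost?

For any fixed open set, each user region goes to its cheapest open site; total = fixed + service.
{A, D}: Ashby→A 4, Wirral→D 7, Calder→A 3, Milton→D 12, Ryde→D 6, Brent→A 12. Service 44; fixed 17; total 61.
{A}: Ashby→A 4, Wirral→A 13, Calder→A 3, Milton→A 13, Ryde→A 11, Brent→A 12. Service 56; fixed 9; total 65.
{A, C, D}: Ashby→A 4, Wirral→D 7, Calder→A 3, Milton→C 9, Ryde→D 6, Brent→C 5. Service 34; fixed 32; total 66.
{A, B, C, D, E}: Ashby→A 4, Wirral→B 5, Calder→A 3, Milton→E 5, Ryde→B 3, Brent→C 5. Service 25; fixed 100; total 125.
No other subset beats 61.

Open A and D; minimum total cost 61.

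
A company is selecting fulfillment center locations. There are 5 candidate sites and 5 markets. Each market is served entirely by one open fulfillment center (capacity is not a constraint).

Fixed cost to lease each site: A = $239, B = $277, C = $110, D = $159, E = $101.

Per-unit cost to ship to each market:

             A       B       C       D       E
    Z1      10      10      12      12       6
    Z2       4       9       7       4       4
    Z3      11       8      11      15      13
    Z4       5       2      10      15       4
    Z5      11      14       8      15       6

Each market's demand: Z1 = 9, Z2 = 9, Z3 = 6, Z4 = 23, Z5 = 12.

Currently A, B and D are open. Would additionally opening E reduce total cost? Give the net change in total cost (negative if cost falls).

No — net change +5 (cost rises by 5).

Current service cost with {A, B, D}: 352.
Adding E: each market re-picks its cheapest; new service cost 256, saving 96.
Extra fixed cost: 101. Net change = 101 − 96 = 5.
(Totals: 1027 → 1032.)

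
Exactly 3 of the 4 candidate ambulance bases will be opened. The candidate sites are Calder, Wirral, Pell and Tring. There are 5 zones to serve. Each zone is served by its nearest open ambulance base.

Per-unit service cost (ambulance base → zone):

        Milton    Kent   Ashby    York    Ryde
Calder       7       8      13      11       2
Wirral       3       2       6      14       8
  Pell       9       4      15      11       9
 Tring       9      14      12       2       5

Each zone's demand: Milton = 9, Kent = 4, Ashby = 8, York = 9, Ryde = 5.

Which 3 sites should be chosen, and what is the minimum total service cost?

With exactly 3 open, each zone uses its cheapest among the chosen.
{Calder, Wirral, Tring}: Milton→Wirral 3·9=27, Kent→Wirral 2·4=8, Ashby→Wirral 6·8=48, York→Tring 2·9=18, Ryde→Calder 2·5=10. Service cost 111.
{Wirral, Pell, Tring}: service cost 126
{Calder, Wirral, Pell}: service cost 192
Among all 4 size-3 choices, {Calder, Wirral, Tring} is lowest.

Choose Calder, Wirral and Tring; total service cost 111.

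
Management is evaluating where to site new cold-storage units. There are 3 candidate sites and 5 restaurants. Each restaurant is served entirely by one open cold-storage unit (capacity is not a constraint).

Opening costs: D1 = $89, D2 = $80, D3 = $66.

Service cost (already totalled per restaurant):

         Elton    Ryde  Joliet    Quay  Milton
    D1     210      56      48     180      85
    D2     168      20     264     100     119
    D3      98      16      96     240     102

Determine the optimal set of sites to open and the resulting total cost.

Open D2 and D3; minimum total cost 558.

For any fixed open set, each restaurant goes to its cheapest open site; total = fixed + service.
{D2, D3}: Elton→D3 98, Ryde→D3 16, Joliet→D3 96, Quay→D2 100, Milton→D3 102. Service 412; fixed 146; total 558.
{D1, D2, D3}: service 347 + fixed 235 = 582
{D1, D3}: Elton→D3 98, Ryde→D3 16, Joliet→D1 48, Quay→D1 180, Milton→D1 85. Service 427; fixed 155; total 582.
{D3}: service 552 + fixed 66 = 618
No other subset beats 558.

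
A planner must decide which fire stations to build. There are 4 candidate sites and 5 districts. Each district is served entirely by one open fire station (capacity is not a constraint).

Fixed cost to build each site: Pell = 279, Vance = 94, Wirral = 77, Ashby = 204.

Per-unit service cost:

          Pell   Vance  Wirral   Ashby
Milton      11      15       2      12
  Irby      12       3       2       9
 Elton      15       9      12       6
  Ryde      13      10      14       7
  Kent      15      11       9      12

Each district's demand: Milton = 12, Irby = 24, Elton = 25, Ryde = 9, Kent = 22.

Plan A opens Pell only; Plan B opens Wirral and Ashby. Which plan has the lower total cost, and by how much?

Plan B is cheaper by 757.

Plan A: {Pell}: Milton→Pell 11·12=132, Irby→Pell 12·24=288, Elton→Pell 15·25=375, Ryde→Pell 13·9=117, Kent→Pell 15·22=330. Service 1242; fixed 279; total 1521.
Plan B: {Wirral, Ashby}: Milton→Wirral 2·12=24, Irby→Wirral 2·24=48, Elton→Ashby 6·25=150, Ryde→Ashby 7·9=63, Kent→Wirral 9·22=198. Service 483; fixed 281; total 764.
Difference: |1521 − 764| = 757.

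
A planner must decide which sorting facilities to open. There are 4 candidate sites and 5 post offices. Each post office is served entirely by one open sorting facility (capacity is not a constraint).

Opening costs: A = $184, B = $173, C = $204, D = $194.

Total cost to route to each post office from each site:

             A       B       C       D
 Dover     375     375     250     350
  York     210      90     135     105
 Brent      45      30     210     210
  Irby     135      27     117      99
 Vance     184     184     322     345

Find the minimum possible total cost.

Minimum total cost: 879

For any fixed open set, each post office goes to its cheapest open site; total = fixed + service.
{B}: Dover→B 375, York→B 90, Brent→B 30, Irby→B 27, Vance→B 184. Service 706; fixed 173; total 879.
{B, C}: service 581 + fixed 377 = 958
{B, D}: Dover→D 350, York→B 90, Brent→B 30, Irby→B 27, Vance→B 184. Service 681; fixed 367; total 1048.
{A, B, C, D}: service 581 + fixed 755 = 1336
No other subset beats 879.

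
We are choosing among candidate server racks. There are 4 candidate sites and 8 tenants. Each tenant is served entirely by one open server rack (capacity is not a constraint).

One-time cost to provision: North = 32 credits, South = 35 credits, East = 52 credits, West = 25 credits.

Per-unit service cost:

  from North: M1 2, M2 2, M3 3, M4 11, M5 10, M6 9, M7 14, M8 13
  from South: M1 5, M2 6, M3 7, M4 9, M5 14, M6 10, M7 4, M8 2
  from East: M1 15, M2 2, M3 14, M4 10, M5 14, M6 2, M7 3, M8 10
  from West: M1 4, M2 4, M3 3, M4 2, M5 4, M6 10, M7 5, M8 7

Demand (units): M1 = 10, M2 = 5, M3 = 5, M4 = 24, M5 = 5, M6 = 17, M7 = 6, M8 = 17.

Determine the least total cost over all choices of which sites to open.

Minimum total cost: 331

For any fixed open set, each tenant goes to its cheapest open site; total = fixed + service.
{South, East, West}: M1→West 4·10=40, M2→East 2·5=10, M3→West 3·5=15, M4→West 2·24=48, M5→West 4·5=20, M6→East 2·17=34, M7→East 3·6=18, M8→South 2·17=34. Service 219; fixed 112; total 331.
{North, South, East, West}: service 199 + fixed 144 = 343
{East, West}: M1→West 4·10=40, M2→East 2·5=10, M3→West 3·5=15, M4→West 2·24=48, M5→West 4·5=20, M6→East 2·17=34, M7→East 3·6=18, M8→West 7·17=119. Service 304; fixed 77; total 381.
{West}: M1→West 4·10=40, M2→West 4·5=20, M3→West 3·5=15, M4→West 2·24=48, M5→West 4·5=20, M6→West 10·17=170, M7→West 5·6=30, M8→West 7·17=119. Service 462; fixed 25; total 487.
(All 15 nonempty subsets were checked; South, East and West is lowest.)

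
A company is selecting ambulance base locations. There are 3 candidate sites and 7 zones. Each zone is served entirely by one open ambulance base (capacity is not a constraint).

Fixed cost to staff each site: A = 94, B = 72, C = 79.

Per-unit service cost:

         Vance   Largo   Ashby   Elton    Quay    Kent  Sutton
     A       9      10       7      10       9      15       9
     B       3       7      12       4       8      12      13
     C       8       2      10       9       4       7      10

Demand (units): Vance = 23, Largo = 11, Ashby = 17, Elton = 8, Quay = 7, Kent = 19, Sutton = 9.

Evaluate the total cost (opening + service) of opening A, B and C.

Total cost: 729

Each zone is assigned to its cheapest site among the open ones.
{A, B, C}: Vance→B 3·23=69, Largo→C 2·11=22, Ashby→A 7·17=119, Elton→B 4·8=32, Quay→C 4·7=28, Kent→C 7·19=133, Sutton→A 9·9=81. Service 484; fixed 245; total 729.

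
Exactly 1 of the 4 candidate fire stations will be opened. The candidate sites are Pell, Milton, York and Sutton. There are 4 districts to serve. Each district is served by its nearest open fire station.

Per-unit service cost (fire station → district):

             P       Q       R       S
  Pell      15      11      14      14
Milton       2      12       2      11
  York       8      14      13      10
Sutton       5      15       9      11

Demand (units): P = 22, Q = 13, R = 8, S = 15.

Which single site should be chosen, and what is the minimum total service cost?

Choose Milton only; total service cost 381.

With exactly 1 open, each district uses its cheapest among the chosen.
{Milton}: P→Milton 2·22=44, Q→Milton 12·13=156, R→Milton 2·8=16, S→Milton 11·15=165. Service cost 381.
{Sutton}: service cost 542
{York}: service cost 612
Among all 4 size-1 choices, {Milton} is lowest.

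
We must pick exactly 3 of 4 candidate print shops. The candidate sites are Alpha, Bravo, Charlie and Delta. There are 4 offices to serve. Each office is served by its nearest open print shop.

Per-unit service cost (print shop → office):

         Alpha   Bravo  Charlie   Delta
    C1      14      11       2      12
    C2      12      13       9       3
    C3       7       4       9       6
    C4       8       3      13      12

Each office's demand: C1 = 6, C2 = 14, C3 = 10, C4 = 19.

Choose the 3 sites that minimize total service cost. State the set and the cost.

With exactly 3 open, each office uses its cheapest among the chosen.
{Bravo, Charlie, Delta}: C1→Charlie 2·6=12, C2→Delta 3·14=42, C3→Bravo 4·10=40, C4→Bravo 3·19=57. Service cost 151.
{Alpha, Bravo, Delta}: service cost 205
{Alpha, Bravo, Charlie}: service cost 235
Among all 4 size-3 choices, {Bravo, Charlie, Delta} is lowest.

Choose Bravo, Charlie and Delta; total service cost 151.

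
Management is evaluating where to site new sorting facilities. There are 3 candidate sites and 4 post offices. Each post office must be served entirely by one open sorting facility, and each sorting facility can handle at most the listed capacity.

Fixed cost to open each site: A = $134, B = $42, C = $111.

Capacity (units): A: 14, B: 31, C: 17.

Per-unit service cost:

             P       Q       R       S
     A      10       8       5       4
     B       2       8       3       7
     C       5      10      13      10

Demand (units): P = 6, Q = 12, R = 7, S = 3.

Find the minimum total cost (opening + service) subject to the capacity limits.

Open {B}: P→B 2·6=12, Q→B 8·12=96, R→B 3·7=21, S→B 7·3=21.
Loads: B carries 28/31. Service 150; fixed 42; total 192.
Next best feasible plan costs 303.

Minimum total cost: 192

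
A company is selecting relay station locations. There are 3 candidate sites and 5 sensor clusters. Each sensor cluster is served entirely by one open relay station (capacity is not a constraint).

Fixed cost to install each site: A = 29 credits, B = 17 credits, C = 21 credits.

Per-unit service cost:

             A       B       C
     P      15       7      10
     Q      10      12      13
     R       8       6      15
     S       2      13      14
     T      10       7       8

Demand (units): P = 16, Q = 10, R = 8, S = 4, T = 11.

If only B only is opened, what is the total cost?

Each sensor cluster is assigned to its cheapest site among the open ones.
{B}: P→B 7·16=112, Q→B 12·10=120, R→B 6·8=48, S→B 13·4=52, T→B 7·11=77. Service 409; fixed 17; total 426.

Total cost: 426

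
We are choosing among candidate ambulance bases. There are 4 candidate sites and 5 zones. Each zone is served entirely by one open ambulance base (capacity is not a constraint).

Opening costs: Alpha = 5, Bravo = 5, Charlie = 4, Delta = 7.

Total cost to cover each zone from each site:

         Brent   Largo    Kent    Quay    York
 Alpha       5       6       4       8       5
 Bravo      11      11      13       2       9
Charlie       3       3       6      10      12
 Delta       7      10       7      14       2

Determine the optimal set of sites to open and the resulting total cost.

For any fixed open set, each zone goes to its cheapest open site; total = fixed + service.
{Alpha, Bravo, Charlie}: Brent→Charlie 3, Largo→Charlie 3, Kent→Alpha 4, Quay→Bravo 2, York→Alpha 5. Service 17; fixed 14; total 31.
{Alpha, Bravo}: service 22 + fixed 10 = 32
{Alpha, Charlie}: Brent→Charlie 3, Largo→Charlie 3, Kent→Alpha 4, Quay→Alpha 8, York→Alpha 5. Service 23; fixed 9; total 32.
{Alpha, Bravo, Charlie, Delta}: Brent→Charlie 3, Largo→Charlie 3, Kent→Alpha 4, Quay→Bravo 2, York→Delta 2. Service 14; fixed 21; total 35.
No other subset beats 31.

Open Alpha, Bravo and Charlie; minimum total cost 31.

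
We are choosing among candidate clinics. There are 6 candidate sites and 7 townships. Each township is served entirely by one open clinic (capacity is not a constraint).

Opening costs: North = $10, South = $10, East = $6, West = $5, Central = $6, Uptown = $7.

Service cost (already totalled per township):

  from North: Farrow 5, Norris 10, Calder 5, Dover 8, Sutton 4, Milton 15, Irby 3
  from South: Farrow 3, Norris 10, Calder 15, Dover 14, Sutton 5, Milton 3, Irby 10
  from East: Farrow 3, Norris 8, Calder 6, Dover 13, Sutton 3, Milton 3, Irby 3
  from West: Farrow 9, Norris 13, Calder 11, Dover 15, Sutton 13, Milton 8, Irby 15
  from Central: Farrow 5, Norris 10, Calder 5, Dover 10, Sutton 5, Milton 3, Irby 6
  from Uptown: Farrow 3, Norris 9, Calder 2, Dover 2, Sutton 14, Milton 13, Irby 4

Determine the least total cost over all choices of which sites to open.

Minimum total cost: 37

For any fixed open set, each township goes to its cheapest open site; total = fixed + service.
{East, Uptown}: Farrow→East 3, Norris→East 8, Calder→Uptown 2, Dover→Uptown 2, Sutton→East 3, Milton→East 3, Irby→East 3. Service 24; fixed 13; total 37.
{Central, Uptown}: Farrow→Uptown 3, Norris→Uptown 9, Calder→Uptown 2, Dover→Uptown 2, Sutton→Central 5, Milton→Central 3, Irby→Uptown 4. Service 28; fixed 13; total 41.
{East, West, Uptown}: Farrow→East 3, Norris→East 8, Calder→Uptown 2, Dover→Uptown 2, Sutton→East 3, Milton→East 3, Irby→East 3. Service 24; fixed 18; total 42.
{North, South, East, West, Central, Uptown}: service 24 + fixed 44 = 68
No other subset beats 37.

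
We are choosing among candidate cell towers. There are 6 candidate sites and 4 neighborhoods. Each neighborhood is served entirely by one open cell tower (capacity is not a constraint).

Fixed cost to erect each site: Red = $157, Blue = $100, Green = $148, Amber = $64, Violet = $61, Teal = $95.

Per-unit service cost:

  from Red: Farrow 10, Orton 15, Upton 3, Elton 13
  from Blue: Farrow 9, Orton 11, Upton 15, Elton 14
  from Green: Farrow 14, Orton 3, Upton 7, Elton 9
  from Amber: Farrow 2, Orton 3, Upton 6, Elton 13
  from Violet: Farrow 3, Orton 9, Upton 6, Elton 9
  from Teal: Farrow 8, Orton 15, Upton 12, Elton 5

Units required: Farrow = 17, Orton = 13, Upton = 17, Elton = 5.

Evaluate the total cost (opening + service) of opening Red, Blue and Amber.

Total cost: 510

Each neighborhood is assigned to its cheapest site among the open ones.
{Red, Blue, Amber}: Farrow→Amber 2·17=34, Orton→Amber 3·13=39, Upton→Red 3·17=51, Elton→Red 13·5=65. Service 189; fixed 321; total 510.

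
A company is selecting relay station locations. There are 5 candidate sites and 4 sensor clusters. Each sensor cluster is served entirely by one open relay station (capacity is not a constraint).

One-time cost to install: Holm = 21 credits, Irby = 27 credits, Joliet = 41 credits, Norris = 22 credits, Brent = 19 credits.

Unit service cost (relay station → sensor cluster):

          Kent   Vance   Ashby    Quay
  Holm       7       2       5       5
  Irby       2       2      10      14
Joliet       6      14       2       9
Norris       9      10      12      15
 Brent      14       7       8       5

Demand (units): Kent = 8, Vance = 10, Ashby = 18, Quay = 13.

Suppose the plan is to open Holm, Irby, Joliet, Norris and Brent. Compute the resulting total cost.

Each sensor cluster is assigned to its cheapest site among the open ones.
{Holm, Irby, Joliet, Norris, Brent}: Kent→Irby 2·8=16, Vance→Holm 2·10=20, Ashby→Joliet 2·18=36, Quay→Holm 5·13=65. Service 137; fixed 130; total 267.

Total cost: 267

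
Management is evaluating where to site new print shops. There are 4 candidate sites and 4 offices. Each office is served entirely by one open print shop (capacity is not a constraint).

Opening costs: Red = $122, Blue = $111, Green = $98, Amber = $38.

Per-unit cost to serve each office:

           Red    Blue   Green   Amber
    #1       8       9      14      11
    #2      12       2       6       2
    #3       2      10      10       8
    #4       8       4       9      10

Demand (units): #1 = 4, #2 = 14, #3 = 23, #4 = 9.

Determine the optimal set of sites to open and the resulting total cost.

For any fixed open set, each office goes to its cheapest open site; total = fixed + service.
{Red, Amber}: #1→Red 8·4=32, #2→Amber 2·14=28, #3→Red 2·23=46, #4→Red 8·9=72. Service 178; fixed 160; total 338.
{Red, Blue}: service 142 + fixed 233 = 375
{Amber}: service 346 + fixed 38 = 384
{Red, Blue, Green, Amber}: #1→Red 8·4=32, #2→Blue 2·14=28, #3→Red 2·23=46, #4→Blue 4·9=36. Service 142; fixed 369; total 511.
(All 15 nonempty subsets were checked; Red and Amber is lowest.)

Open Red and Amber; minimum total cost 338.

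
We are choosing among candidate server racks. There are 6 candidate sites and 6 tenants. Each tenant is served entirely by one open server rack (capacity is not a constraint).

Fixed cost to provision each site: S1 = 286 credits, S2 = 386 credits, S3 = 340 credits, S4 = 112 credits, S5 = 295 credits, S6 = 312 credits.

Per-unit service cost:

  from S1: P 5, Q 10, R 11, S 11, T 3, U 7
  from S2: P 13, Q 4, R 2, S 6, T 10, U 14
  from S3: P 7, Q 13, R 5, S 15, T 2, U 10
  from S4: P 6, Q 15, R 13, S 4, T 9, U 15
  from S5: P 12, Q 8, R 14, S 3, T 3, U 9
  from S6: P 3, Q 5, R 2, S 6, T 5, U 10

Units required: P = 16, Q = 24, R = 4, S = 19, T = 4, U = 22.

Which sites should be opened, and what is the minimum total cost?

Open S6 only; minimum total cost 842.

For any fixed open set, each tenant goes to its cheapest open site; total = fixed + service.
{S6}: P→S6 3·16=48, Q→S6 5·24=120, R→S6 2·4=8, S→S6 6·19=114, T→S6 5·4=20, U→S6 10·22=220. Service 530; fixed 312; total 842.
{S4, S6}: P→S6 3·16=48, Q→S6 5·24=120, R→S6 2·4=8, S→S4 4·19=76, T→S6 5·4=20, U→S6 10·22=220. Service 492; fixed 424; total 916.
{S5}: service 707 + fixed 295 = 1002
{S1, S2, S3, S4, S5, S6}: service 371 + fixed 1731 = 2102
No other subset beats 842.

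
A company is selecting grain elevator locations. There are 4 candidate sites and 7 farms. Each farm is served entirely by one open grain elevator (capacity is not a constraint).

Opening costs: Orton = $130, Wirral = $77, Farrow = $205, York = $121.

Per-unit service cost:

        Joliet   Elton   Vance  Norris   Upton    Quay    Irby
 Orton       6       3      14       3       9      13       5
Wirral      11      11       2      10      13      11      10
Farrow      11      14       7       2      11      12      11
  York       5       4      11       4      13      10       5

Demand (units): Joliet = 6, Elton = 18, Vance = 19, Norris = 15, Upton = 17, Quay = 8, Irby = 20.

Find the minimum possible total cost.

Minimum total cost: 721

For any fixed open set, each farm goes to its cheapest open site; total = fixed + service.
{Orton, Wirral}: Joliet→Orton 6·6=36, Elton→Orton 3·18=54, Vance→Wirral 2·19=38, Norris→Orton 3·15=45, Upton→Orton 9·17=153, Quay→Wirral 11·8=88, Irby→Orton 5·20=100. Service 514; fixed 207; total 721.
{Wirral, York}: Joliet→York 5·6=30, Elton→York 4·18=72, Vance→Wirral 2·19=38, Norris→York 4·15=60, Upton→Wirral 13·17=221, Quay→York 10·8=80, Irby→York 5·20=100. Service 601; fixed 198; total 799.
{Orton, Wirral, York}: Joliet→York 5·6=30, Elton→Orton 3·18=54, Vance→Wirral 2·19=38, Norris→Orton 3·15=45, Upton→Orton 9·17=153, Quay→York 10·8=80, Irby→Orton 5·20=100. Service 500; fixed 328; total 828.
{Orton, Wirral, Farrow, York}: service 485 + fixed 533 = 1018
(All 15 nonempty subsets were checked; Orton and Wirral is lowest.)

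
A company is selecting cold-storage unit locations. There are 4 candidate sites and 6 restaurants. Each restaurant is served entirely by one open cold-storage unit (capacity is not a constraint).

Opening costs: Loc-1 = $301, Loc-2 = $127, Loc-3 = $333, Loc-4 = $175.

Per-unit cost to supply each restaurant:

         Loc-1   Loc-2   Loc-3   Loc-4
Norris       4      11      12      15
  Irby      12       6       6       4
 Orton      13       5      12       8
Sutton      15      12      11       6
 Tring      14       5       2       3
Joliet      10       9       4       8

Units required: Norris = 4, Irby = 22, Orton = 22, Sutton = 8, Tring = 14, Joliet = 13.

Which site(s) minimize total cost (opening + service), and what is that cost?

Open Loc-4 only; minimum total cost 693.

For any fixed open set, each restaurant goes to its cheapest open site; total = fixed + service.
{Loc-4}: Norris→Loc-4 15·4=60, Irby→Loc-4 4·22=88, Orton→Loc-4 8·22=176, Sutton→Loc-4 6·8=48, Tring→Loc-4 3·14=42, Joliet→Loc-4 8·13=104. Service 518; fixed 175; total 693.
{Loc-2}: Norris→Loc-2 11·4=44, Irby→Loc-2 6·22=132, Orton→Loc-2 5·22=110, Sutton→Loc-2 12·8=96, Tring→Loc-2 5·14=70, Joliet→Loc-2 9·13=117. Service 569; fixed 127; total 696.
{Loc-2, Loc-4}: service 436 + fixed 302 = 738
{Loc-1, Loc-2, Loc-3, Loc-4}: service 342 + fixed 936 = 1278
(All 15 nonempty subsets were checked; Loc-4 only is lowest.)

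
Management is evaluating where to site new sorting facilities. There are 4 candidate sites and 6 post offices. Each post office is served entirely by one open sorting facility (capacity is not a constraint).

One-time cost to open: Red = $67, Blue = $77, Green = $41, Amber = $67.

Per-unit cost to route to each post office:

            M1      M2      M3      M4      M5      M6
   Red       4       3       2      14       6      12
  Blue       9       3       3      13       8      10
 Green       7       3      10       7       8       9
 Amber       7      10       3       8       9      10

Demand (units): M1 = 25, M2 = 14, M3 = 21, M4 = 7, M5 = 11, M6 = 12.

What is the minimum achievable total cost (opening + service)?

For any fixed open set, each post office goes to its cheapest open site; total = fixed + service.
{Red, Green}: M1→Red 4·25=100, M2→Red 3·14=42, M3→Red 2·21=42, M4→Green 7·7=49, M5→Red 6·11=66, M6→Green 9·12=108. Service 407; fixed 108; total 515.
{Red}: M1→Red 4·25=100, M2→Red 3·14=42, M3→Red 2·21=42, M4→Red 14·7=98, M5→Red 6·11=66, M6→Red 12·12=144. Service 492; fixed 67; total 559.
{Red, Amber}: M1→Red 4·25=100, M2→Red 3·14=42, M3→Red 2·21=42, M4→Amber 8·7=56, M5→Red 6·11=66, M6→Amber 10·12=120. Service 426; fixed 134; total 560.
{Red, Blue, Green, Amber}: service 407 + fixed 252 = 659
(All 15 nonempty subsets were checked; Red and Green is lowest.)

Minimum total cost: 515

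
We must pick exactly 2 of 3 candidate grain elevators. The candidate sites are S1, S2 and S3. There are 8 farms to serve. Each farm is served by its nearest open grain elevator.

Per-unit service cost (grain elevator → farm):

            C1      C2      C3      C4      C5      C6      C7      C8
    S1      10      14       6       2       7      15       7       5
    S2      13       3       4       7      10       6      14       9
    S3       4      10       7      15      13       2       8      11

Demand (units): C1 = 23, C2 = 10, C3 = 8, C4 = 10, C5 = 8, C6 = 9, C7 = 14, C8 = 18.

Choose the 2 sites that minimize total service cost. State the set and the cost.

With exactly 2 open, each farm uses its cheapest among the chosen.
{S1, S3}: C1→S3 4·23=92, C2→S3 10·10=100, C3→S1 6·8=48, C4→S1 2·10=20, C5→S1 7·8=56, C6→S3 2·9=18, C7→S1 7·14=98, C8→S1 5·18=90. Service cost 522.
{S2, S3}: service cost 596
{S1, S2}: service cost 610
Among all 3 size-2 choices, {S1, S3} is lowest.

Choose S1 and S3; total service cost 522.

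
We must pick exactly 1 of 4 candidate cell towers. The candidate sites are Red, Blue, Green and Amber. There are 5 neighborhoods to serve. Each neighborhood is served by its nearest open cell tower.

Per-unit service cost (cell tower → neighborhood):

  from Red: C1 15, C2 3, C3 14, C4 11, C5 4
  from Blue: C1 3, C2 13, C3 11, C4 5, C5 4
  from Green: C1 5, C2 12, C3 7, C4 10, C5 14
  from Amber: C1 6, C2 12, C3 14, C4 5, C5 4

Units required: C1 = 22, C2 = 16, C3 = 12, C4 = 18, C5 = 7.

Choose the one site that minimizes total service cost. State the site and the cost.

Choose Blue only; total service cost 524.

With exactly 1 open, each neighborhood uses its cheapest among the chosen.
{Blue}: C1→Blue 3·22=66, C2→Blue 13·16=208, C3→Blue 11·12=132, C4→Blue 5·18=90, C5→Blue 4·7=28. Service cost 524.
{Amber}: service cost 610
{Green}: service cost 664
Among all 4 size-1 choices, {Blue} is lowest.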